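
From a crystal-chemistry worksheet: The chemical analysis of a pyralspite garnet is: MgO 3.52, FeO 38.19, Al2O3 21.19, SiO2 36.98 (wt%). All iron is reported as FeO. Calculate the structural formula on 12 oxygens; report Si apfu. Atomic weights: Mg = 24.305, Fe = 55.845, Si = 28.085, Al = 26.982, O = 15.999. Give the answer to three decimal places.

MgO (M=40.304): mol = 0.08734; Mg = 0.08734, O = 0.08734.
FeO (M=71.844): mol = 0.53157; Fe = 0.53157, O = 0.53157.
Al2O3 (M=101.961): mol = 0.20782; Al = 0.41564, O = 0.62346.
SiO2 (M=60.083): mol = 0.61548; Si = 0.61548, O = 1.23096.
ΣO = 2.47333; factor = 12/ΣO = 4.85176.
Si apfu = 0.61548 × 4.85176 = 2.986.

2.986 Si apfu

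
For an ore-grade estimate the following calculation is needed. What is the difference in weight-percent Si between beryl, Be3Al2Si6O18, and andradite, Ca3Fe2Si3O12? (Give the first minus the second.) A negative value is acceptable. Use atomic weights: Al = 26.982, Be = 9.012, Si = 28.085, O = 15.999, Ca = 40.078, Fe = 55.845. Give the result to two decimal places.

14.77 percentage points

First mineral: 168.510 g Si in 537.492 g formula = 31.35 wt% Si.
Second mineral: 84.255 g Si in 508.167 g formula = 16.58 wt% Si.
31.35% − 16.58% gives a difference of 14.77 percentage points.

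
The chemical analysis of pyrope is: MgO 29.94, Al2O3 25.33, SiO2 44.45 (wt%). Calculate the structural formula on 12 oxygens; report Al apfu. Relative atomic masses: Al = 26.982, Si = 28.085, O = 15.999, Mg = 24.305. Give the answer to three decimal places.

2.009 Al apfu

MgO: 29.94/40.304 = 0.74285 mol → 0.74285 mol Mg, 0.74285 mol O.
Al2O3: 25.33/101.961 = 0.24843 mol → 0.49686 mol Al, 0.74529 mol O.
SiO2: 44.45/60.083 = 0.73981 mol → 0.73981 mol Si, 1.47962 mol O.
Total oxygen = 2.96776 mol. Normalization factor = 12/2.96776 = 4.04345.
Al per 12 O = 0.49686 × 4.04345 = 2.009.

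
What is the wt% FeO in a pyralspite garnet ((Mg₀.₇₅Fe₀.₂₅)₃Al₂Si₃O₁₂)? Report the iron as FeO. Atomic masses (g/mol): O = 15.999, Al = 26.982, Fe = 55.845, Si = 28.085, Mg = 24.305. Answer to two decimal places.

Formula mass = 426.777 g/mol.
0.75 Fe → 0.7500 mol FeO per formula unit; M(FeO) = 71.844, so FeO mass = 53.883 g.
53.883/426.777 × 100 = 12.63 wt%.

12.63 wt%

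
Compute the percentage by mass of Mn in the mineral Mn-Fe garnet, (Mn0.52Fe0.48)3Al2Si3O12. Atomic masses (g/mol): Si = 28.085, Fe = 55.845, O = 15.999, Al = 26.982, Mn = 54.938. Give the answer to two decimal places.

Formula mass = 1.56×54.938 + 1.44×55.845 + 2×26.982 + 3×28.085 + 12×15.999 = 496.327 g/mol, of which 85.703 g is Mn.
So Mn makes up 85.703/496.327 = 0.1727 of the mass, i.e. 17.27%.

17.27 mass %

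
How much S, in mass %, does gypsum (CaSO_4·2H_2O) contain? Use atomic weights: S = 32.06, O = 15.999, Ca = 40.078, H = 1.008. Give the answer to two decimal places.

Formula mass = 1×40.078 + 1×32.06 + 6×15.999 + 4×1.008 = 172.164 g/mol, of which 32.060 g is S.
So S makes up 32.060/172.164 = 0.1862 of the mass, i.e. 18.62%.

18.62 mass %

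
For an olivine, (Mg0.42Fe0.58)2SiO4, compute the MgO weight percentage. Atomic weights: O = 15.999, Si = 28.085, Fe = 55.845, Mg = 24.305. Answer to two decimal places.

19.10 wt%

Molar mass of (Mg0.42Fe0.58)2SiO4 = 0.84×24.305 + 1.16×55.845 + 1×28.085 + 4×15.999 = 177.277 g/mol.
Each formula unit contains 0.84 Mg, equivalent to 0.84/1 = 0.8400 mol MgO.
M(MgO) = 1×24.305 + 1×15.999 = 40.304 g/mol.
Mass of MgO per formula unit = 0.8400 × 40.304 = 33.855 g.
MgO wt% = 33.855 / 177.277 × 100 = 19.10%.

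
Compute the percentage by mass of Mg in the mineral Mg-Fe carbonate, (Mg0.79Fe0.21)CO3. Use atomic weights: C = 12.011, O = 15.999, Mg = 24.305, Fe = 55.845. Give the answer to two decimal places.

Formula mass = 0.79×24.305 + 0.21×55.845 + 1×12.011 + 3×15.999 = 90.936 g/mol, of which 19.201 g is Mg.
So Mg makes up 19.201/90.936 = 0.2111 of the mass, i.e. 21.11%.

21.11 weight percent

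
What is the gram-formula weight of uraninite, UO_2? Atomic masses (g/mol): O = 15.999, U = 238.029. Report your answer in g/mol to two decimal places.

270.03 g/mol

U: 1 × 238.029 = 238.0290
O: 2 × 15.999 = 31.9980
Summing the contributions gives the formula mass.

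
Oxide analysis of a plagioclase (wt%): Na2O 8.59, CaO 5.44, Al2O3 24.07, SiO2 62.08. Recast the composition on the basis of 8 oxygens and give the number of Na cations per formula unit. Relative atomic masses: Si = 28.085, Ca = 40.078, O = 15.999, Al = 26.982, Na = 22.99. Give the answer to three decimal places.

8.59 wt% Na2O ÷ 61.979 g/mol = 0.13860 mol, giving 0.27720 Na and 0.13860 O.
5.44 wt% CaO ÷ 56.077 g/mol = 0.09701 mol, giving 0.09701 Ca and 0.09701 O.
24.07 wt% Al2O3 ÷ 101.961 g/mol = 0.23607 mol, giving 0.47214 Al and 0.70821 O.
62.08 wt% SiO2 ÷ 60.083 g/mol = 1.03324 mol, giving 1.03324 Si and 2.06648 O.
Oxygen sums to 3.01030; scaling by 8/3.01030 = 2.65754 puts the formula on 8 O.
Na: 0.27720 × 2.65754 = 0.737 atoms per formula unit.

0.737 Na apfu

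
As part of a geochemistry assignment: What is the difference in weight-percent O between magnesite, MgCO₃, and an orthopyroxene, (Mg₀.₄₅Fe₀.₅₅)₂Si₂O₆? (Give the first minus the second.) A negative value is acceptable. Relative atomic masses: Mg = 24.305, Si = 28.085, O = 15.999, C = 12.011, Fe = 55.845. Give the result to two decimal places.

First mineral: 47.997 g O in 84.313 g formula = 56.93 wt% O.
Second mineral: 95.994 g O in 235.468 g formula = 40.77 wt% O.
56.93% − 40.77% gives a difference of 16.16 percentage points.

16.16 percentage points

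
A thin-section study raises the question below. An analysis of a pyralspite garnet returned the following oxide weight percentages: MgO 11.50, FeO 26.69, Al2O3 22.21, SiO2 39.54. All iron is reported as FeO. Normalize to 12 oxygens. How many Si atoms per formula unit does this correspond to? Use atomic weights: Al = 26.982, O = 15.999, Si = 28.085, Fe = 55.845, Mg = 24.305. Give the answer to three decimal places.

MgO: 11.50/40.304 = 0.28533 mol → 0.28533 mol Mg, 0.28533 mol O.
FeO: 26.69/71.844 = 0.37150 mol → 0.37150 mol Fe, 0.37150 mol O.
Al2O3: 22.21/101.961 = 0.21783 mol → 0.43566 mol Al, 0.65349 mol O.
SiO2: 39.54/60.083 = 0.65809 mol → 0.65809 mol Si, 1.31618 mol O.
Total oxygen = 2.62650 mol. Normalization factor = 12/2.62650 = 4.56882.
Si per 12 O = 0.65809 × 4.56882 = 3.007.

3.007 Si apfu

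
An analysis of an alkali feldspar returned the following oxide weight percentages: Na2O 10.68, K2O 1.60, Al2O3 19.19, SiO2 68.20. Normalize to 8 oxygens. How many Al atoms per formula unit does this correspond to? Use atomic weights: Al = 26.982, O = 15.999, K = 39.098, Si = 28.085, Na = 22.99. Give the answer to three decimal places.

Na2O: 10.68/61.979 = 0.17232 mol → 0.34464 mol Na, 0.17232 mol O.
K2O: 1.60/94.195 = 0.01699 mol → 0.03398 mol K, 0.01699 mol O.
Al2O3: 19.19/101.961 = 0.18821 mol → 0.37642 mol Al, 0.56463 mol O.
SiO2: 68.20/60.083 = 1.13510 mol → 1.13510 mol Si, 2.27020 mol O.
Total oxygen = 3.02414 mol. Normalization factor = 8/3.02414 = 2.64538.
Al per 8 O = 0.37642 × 2.64538 = 0.996.

0.996 Al apfu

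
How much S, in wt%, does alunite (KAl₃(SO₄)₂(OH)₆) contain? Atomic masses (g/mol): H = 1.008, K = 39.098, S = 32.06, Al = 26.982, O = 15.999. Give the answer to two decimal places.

15.48 wt%

Formula mass = 1*39.098 + 3*26.982 + 2*32.06 + 14*15.999 + 6*1.008 = 414.198 g/mol, of which 64.120 g is S.
So S makes up 64.120/414.198 = 0.1548 of the mass, i.e. 15.48%.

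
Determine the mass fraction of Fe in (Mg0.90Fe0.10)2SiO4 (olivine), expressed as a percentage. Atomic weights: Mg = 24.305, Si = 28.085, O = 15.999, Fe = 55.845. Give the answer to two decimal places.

Formula mass = 1.80*24.305 + 0.20*55.845 + 1*28.085 + 4*15.999 = 146.999 g/mol, of which 11.169 g is Fe.
So Fe makes up 11.169/146.999 = 0.0760 of the mass, i.e. 7.60%.

7.60 weight percent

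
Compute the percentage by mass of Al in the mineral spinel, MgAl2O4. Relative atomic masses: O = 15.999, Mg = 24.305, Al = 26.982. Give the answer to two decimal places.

37.93 weight percent

M(MgAl2O4) = 142.265 g/mol.
Al contributes 2 × 26.982 = 53.964 g per mole.
53.964/142.265 = 0.3793 → 37.93%.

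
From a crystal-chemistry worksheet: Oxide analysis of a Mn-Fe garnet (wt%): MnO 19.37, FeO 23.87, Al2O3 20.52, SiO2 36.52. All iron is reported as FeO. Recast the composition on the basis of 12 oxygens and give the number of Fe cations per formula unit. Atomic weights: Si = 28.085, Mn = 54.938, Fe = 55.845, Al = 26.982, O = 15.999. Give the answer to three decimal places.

MnO: 19.37/70.937 = 0.27306 mol → 0.27306 mol Mn, 0.27306 mol O.
FeO: 23.87/71.844 = 0.33225 mol → 0.33225 mol Fe, 0.33225 mol O.
Al2O3: 20.52/101.961 = 0.20125 mol → 0.40250 mol Al, 0.60375 mol O.
SiO2: 36.52/60.083 = 0.60783 mol → 0.60783 mol Si, 1.21566 mol O.
Total oxygen = 2.42472 mol. Normalization factor = 12/2.42472 = 4.94903.
Fe per 12 O = 0.33225 × 4.94903 = 1.644.

1.644 Fe apfu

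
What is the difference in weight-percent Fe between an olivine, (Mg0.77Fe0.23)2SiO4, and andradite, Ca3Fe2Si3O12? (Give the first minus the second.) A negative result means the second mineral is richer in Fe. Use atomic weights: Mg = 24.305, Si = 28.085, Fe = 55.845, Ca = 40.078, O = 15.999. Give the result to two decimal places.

M((Mg0.77Fe0.23)2SiO4) = 155.199 g/mol, so wt% Fe = 25.689/155.199 × 100 = 16.55%.
M(Ca3Fe2Si3O12) = 508.167 g/mol, so wt% Fe = 111.690/508.167 × 100 = 21.98%.
16.55 − 21.98 = -5.43 pp.

-5.43 percentage points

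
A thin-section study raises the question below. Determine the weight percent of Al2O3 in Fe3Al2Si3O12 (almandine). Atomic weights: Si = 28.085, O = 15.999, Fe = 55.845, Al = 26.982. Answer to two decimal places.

20.48 wt%

Formula mass = 497.742 g/mol.
2 Al → 1.0000 mol Al2O3 per formula unit; M(Al2O3) = 101.961, so Al2O3 mass = 101.961 g.
101.961/497.742 × 100 = 20.48 wt%.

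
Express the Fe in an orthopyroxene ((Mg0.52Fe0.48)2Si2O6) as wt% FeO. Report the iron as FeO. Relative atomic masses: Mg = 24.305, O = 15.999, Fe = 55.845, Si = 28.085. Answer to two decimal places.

Molar mass of (Mg0.52Fe0.48)2Si2O6 = 1.04*24.305 + 0.96*55.845 + 2*28.085 + 6*15.999 = 231.052 g/mol.
Each formula unit contains 0.96 Fe, equivalent to 0.96/1 = 0.9600 mol FeO.
M(FeO) = 1×55.845 + 1×15.999 = 71.844 g/mol.
Mass of FeO per formula unit = 0.9600 × 71.844 = 68.970 g.
FeO wt% = 68.970 / 231.052 × 100 = 29.85%.

29.85 wt%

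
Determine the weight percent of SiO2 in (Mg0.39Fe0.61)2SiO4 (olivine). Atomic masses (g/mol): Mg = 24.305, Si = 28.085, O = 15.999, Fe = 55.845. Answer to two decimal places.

M((Mg0.39Fe0.61)2SiO4) = 179.170 g/mol; M(SiO2) = 60.083 g/mol.
Moles SiO2 per formula unit = 1 Si ÷ 1 = 1.0000.
SiO2 fraction = (1.0000 × 60.083) / 179.170 = 60.083/179.170 = 0.3353.

33.53 wt%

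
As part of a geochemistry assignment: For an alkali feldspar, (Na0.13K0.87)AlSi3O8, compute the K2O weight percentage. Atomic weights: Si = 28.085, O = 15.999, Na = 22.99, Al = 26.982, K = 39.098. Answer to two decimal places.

Formula mass = 276.233 g/mol.
0.87 K → 0.4350 mol K2O per formula unit; M(K2O) = 94.195, so K2O mass = 40.975 g.
40.975/276.233 × 100 = 14.83 wt%.

14.83 wt%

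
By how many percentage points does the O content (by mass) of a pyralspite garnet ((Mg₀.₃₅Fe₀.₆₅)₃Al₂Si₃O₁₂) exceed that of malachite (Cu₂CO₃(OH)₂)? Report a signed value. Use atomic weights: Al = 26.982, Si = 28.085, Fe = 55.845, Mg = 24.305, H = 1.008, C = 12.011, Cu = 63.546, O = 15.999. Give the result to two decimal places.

O in (Mg₀.₃₅Fe₀.₆₅)₃Al₂Si₃O₁₂: molar mass 464.625 g/mol; 12×15.999 = 191.988 g → 41.32 wt%.
O in Cu₂CO₃(OH)₂: molar mass 221.114 g/mol; 5×15.999 = 79.995 g → 36.18 wt%.
Difference = 41.32 − 36.18 = 5.14 percentage points.

5.14 percentage points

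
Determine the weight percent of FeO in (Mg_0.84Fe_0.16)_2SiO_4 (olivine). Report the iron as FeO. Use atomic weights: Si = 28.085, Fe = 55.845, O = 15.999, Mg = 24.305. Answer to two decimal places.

M((Mg_0.84Fe_0.16)_2SiO_4) = 150.784 g/mol; M(FeO) = 71.844 g/mol.
Moles FeO per formula unit = 0.32 Fe ÷ 1 = 0.3200.
FeO fraction = (0.3200 × 71.844) / 150.784 = 22.990/150.784 = 0.1525.

15.25 wt%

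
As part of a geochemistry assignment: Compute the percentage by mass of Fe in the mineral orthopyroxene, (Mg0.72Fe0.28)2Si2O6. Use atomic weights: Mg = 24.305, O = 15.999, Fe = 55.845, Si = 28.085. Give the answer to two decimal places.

14.32 weight percent

Molar mass of (Mg0.72Fe0.28)2Si2O6: 1.44·24.305 + 0.56·55.845 + 2·28.085 + 6·15.999 = 218.436 g/mol.
Mass of Fe per formula unit: 0.56 × 55.845 = 31.273 g.
Weight fraction Fe = 31.273 / 218.436 = 0.1432.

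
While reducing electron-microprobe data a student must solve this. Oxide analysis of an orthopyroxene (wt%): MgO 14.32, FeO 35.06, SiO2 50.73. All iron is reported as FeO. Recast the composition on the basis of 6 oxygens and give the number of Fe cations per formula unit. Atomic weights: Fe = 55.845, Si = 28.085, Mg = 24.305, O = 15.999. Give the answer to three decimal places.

1.156 Fe apfu

14.32 wt% MgO ÷ 40.304 g/mol = 0.35530 mol, giving 0.35530 Mg and 0.35530 O.
35.06 wt% FeO ÷ 71.844 g/mol = 0.48800 mol, giving 0.48800 Fe and 0.48800 O.
50.73 wt% SiO2 ÷ 60.083 g/mol = 0.84433 mol, giving 0.84433 Si and 1.68866 O.
Oxygen sums to 2.53196; scaling by 6/2.53196 = 2.36971 puts the formula on 6 O.
Fe: 0.48800 × 2.36971 = 1.156 atoms per formula unit.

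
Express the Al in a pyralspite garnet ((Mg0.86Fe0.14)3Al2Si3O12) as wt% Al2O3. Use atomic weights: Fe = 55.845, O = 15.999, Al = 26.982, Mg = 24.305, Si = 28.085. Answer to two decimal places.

M((Mg0.86Fe0.14)3Al2Si3O12) = 416.369 g/mol; M(Al2O3) = 101.961 g/mol.
Moles Al2O3 per formula unit = 2 Al ÷ 2 = 1.0000.
Al2O3 fraction = (1.0000 × 101.961) / 416.369 = 101.961/416.369 = 0.2449.

24.49 wt%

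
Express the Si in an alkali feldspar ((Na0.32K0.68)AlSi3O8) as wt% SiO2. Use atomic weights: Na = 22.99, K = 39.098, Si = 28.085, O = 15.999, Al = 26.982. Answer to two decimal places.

65.98 wt%

Molar mass of (Na0.32K0.68)AlSi3O8 = 0.32*22.99 + 0.68*39.098 + 1*26.982 + 3*28.085 + 8*15.999 = 273.172 g/mol.
Each formula unit contains 3 Si, equivalent to 3/1 = 3.0000 mol SiO2.
M(SiO2) = 1×28.085 + 2×15.999 = 60.083 g/mol.
Mass of SiO2 per formula unit = 3.0000 × 60.083 = 180.249 g.
SiO2 wt% = 180.249 / 273.172 × 100 = 65.98%.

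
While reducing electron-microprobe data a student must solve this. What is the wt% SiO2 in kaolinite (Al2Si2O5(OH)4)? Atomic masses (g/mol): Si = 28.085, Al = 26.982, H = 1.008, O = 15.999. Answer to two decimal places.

Formula mass = 258.157 g/mol.
2 Si → 2.0000 mol SiO2 per formula unit; M(SiO2) = 60.083, so SiO2 mass = 120.166 g.
120.166/258.157 × 100 = 46.55 wt%.

46.55 wt%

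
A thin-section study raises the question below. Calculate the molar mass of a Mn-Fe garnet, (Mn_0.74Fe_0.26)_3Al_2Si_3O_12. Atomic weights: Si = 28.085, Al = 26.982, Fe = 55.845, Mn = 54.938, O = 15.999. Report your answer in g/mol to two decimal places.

495.73 g/mol

Mn: 2.22 × 54.938 = 121.9624
Fe: 0.78 × 55.845 = 43.5591
Al: 2 × 26.982 = 53.9640
Si: 3 × 28.085 = 84.2550
O: 12 × 15.999 = 191.9880
Summing the contributions gives the formula mass.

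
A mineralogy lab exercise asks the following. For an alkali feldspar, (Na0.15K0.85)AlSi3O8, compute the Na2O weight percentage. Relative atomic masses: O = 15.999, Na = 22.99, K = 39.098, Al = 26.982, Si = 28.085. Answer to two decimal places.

1.68 wt%

Molar mass of (Na0.15K0.85)AlSi3O8 = 0.15*22.99 + 0.85*39.098 + 1*26.982 + 3*28.085 + 8*15.999 = 275.911 g/mol.
Each formula unit contains 0.15 Na, equivalent to 0.15/2 = 0.0750 mol Na2O.
M(Na2O) = 2×22.99 + 1×15.999 = 61.979 g/mol.
Mass of Na2O per formula unit = 0.0750 × 61.979 = 4.648 g.
Na2O wt% = 4.648 / 275.911 × 100 = 1.68%.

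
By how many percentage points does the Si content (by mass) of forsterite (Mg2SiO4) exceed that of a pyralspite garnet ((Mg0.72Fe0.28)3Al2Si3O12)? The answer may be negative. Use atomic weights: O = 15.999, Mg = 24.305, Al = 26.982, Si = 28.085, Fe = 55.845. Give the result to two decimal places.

0.35 percentage points

First mineral: 28.085 g Si in 140.691 g formula = 19.96 wt% Si.
Second mineral: 84.255 g Si in 429.616 g formula = 19.61 wt% Si.
19.96% − 19.61% gives a difference of 0.35 percentage points.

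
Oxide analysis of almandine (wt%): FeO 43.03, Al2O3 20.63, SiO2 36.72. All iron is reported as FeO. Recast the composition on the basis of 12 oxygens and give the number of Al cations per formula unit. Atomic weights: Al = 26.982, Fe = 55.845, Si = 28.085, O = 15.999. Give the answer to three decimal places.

FeO: 43.03/71.844 = 0.59894 mol → 0.59894 mol Fe, 0.59894 mol O.
Al2O3: 20.63/101.961 = 0.20233 mol → 0.40466 mol Al, 0.60699 mol O.
SiO2: 36.72/60.083 = 0.61115 mol → 0.61115 mol Si, 1.22230 mol O.
Total oxygen = 2.42823 mol. Normalization factor = 12/2.42823 = 4.94187.
Al per 12 O = 0.40466 × 4.94187 = 2.000.

2.000 Al apfu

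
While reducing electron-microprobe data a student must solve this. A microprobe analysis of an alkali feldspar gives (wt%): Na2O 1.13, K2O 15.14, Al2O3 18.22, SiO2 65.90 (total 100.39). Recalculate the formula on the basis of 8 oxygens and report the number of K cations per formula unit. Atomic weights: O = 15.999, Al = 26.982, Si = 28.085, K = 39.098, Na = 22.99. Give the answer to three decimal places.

0.884 K apfu

Na2O (M=61.979): mol = 0.01823; Na = 0.03646, O = 0.01823.
K2O (M=94.195): mol = 0.16073; K = 0.32146, O = 0.16073.
Al2O3 (M=101.961): mol = 0.17870; Al = 0.35740, O = 0.53610.
SiO2 (M=60.083): mol = 1.09682; Si = 1.09682, O = 2.19364.
ΣO = 2.90870; factor = 8/ΣO = 2.75037.
K apfu = 0.32146 × 2.75037 = 0.884.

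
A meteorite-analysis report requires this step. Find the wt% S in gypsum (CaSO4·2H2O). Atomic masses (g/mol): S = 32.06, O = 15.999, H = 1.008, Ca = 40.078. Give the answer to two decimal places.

18.62 weight percent

Formula mass = 1*40.078 + 1*32.06 + 6*15.999 + 4*1.008 = 172.164 g/mol, of which 32.060 g is S.
So S makes up 32.060/172.164 = 0.1862 of the mass, i.e. 18.62%.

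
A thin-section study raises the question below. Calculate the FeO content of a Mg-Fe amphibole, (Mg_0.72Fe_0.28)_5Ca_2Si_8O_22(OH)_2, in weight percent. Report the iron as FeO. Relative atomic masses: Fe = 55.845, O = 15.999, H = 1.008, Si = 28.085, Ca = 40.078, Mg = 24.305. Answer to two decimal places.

Molar mass of (Mg_0.72Fe_0.28)_5Ca_2Si_8O_22(OH)_2 = 3.60*24.305 + 1.40*55.845 + 2*40.078 + 8*28.085 + 24*15.999 + 2*1.008 = 856.509 g/mol.
Each formula unit contains 1.40 Fe, equivalent to 1.40/1 = 1.4000 mol FeO.
M(FeO) = 1×55.845 + 1×15.999 = 71.844 g/mol.
Mass of FeO per formula unit = 1.4000 × 71.844 = 100.582 g.
FeO wt% = 100.582 / 856.509 × 100 = 11.74%.

11.74 wt%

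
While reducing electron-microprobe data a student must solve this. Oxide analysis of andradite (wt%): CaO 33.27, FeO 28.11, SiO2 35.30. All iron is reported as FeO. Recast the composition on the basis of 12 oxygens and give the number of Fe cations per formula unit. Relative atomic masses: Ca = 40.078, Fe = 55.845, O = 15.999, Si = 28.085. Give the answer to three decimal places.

CaO (M=56.077): mol = 0.59329; Ca = 0.59329, O = 0.59329.
FeO (M=71.844): mol = 0.39126; Fe = 0.39126, O = 0.39126.
SiO2 (M=60.083): mol = 0.58752; Si = 0.58752, O = 1.17504.
ΣO = 2.15959; factor = 12/ΣO = 5.55661.
Fe apfu = 0.39126 × 5.55661 = 2.174.

2.174 Fe apfu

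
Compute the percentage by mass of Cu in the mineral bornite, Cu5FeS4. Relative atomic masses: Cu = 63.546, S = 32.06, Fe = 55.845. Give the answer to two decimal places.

63.32 mass %

Molar mass of Cu5FeS4: 5*63.546 + 1*55.845 + 4*32.06 = 501.815 g/mol.
Mass of Cu per formula unit: 5 × 63.546 = 317.730 g.
Weight fraction Cu = 317.730 / 501.815 = 0.6332.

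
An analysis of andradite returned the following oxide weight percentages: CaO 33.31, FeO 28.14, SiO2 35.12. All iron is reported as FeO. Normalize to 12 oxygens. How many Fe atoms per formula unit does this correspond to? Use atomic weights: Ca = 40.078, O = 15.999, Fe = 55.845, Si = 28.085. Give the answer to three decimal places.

2.181 Fe apfu

CaO (M=56.077): mol = 0.59400; Ca = 0.59400, O = 0.59400.
FeO (M=71.844): mol = 0.39168; Fe = 0.39168, O = 0.39168.
SiO2 (M=60.083): mol = 0.58452; Si = 0.58452, O = 1.16904.
ΣO = 2.15472; factor = 12/ΣO = 5.56917.
Fe apfu = 0.39168 × 5.56917 = 2.181.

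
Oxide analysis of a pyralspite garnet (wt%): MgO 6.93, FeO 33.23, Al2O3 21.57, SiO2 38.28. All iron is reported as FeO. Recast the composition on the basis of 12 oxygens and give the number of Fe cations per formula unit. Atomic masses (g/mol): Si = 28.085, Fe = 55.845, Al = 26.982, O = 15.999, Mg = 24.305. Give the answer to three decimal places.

MgO: 6.93/40.304 = 0.17194 mol → 0.17194 mol Mg, 0.17194 mol O.
FeO: 33.23/71.844 = 0.46253 mol → 0.46253 mol Fe, 0.46253 mol O.
Al2O3: 21.57/101.961 = 0.21155 mol → 0.42310 mol Al, 0.63465 mol O.
SiO2: 38.28/60.083 = 0.63712 mol → 0.63712 mol Si, 1.27424 mol O.
Total oxygen = 2.54336 mol. Normalization factor = 12/2.54336 = 4.71817.
Fe per 12 O = 0.46253 × 4.71817 = 2.182.

2.182 Fe apfu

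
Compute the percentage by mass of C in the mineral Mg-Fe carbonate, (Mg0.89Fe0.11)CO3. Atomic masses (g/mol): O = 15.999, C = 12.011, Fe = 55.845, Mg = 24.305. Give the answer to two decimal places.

Formula mass = 0.89×24.305 + 0.11×55.845 + 1×12.011 + 3×15.999 = 87.782 g/mol, of which 12.011 g is C.
So C makes up 12.011/87.782 = 0.1368 of the mass, i.e. 13.68%.

13.68 wt%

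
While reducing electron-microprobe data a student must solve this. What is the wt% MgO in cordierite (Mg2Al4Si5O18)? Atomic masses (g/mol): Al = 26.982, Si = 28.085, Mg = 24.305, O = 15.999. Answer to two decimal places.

13.78 wt%

M(Mg2Al4Si5O18) = 584.945 g/mol; M(MgO) = 40.304 g/mol.
Moles MgO per formula unit = 2 Mg ÷ 1 = 2.0000.
MgO fraction = (2.0000 × 40.304) / 584.945 = 80.608/584.945 = 0.1378.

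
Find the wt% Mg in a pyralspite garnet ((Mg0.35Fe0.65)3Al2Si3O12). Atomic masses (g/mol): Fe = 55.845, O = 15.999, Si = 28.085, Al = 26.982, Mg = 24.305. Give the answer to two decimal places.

Formula mass = 1.05*24.305 + 1.95*55.845 + 2*26.982 + 3*28.085 + 12*15.999 = 464.625 g/mol, of which 25.520 g is Mg.
So Mg makes up 25.520/464.625 = 0.0549 of the mass, i.e. 5.49%.

5.49 weight percent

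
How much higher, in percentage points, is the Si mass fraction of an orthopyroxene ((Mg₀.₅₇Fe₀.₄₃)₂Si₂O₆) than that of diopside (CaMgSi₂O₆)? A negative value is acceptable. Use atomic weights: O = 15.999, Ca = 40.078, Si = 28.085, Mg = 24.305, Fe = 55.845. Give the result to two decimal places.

Si in (Mg₀.₅₇Fe₀.₄₃)₂Si₂O₆: molar mass 227.898 g/mol; 2×28.085 = 56.170 g → 24.65 wt%.
Si in CaMgSi₂O₆: molar mass 216.547 g/mol; 2×28.085 = 56.170 g → 25.94 wt%.
Difference = 24.65 − 25.94 = -1.29 percentage points.

-1.29 percentage points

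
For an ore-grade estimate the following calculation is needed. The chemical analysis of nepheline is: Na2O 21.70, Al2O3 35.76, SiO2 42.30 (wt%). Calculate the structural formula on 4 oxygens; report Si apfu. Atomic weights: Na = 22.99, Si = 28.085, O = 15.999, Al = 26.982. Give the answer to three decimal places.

1.002 Si apfu

Na2O (M=61.979): mol = 0.35012; Na = 0.70024, O = 0.35012.
Al2O3 (M=101.961): mol = 0.35072; Al = 0.70144, O = 1.05216.
SiO2 (M=60.083): mol = 0.70403; Si = 0.70403, O = 1.40806.
ΣO = 2.81034; factor = 4/ΣO = 1.42332.
Si apfu = 0.70403 × 1.42332 = 1.002.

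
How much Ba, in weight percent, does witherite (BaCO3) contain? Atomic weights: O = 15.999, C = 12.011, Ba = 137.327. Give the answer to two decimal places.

Molar mass of BaCO3: 1*137.327 + 1*12.011 + 3*15.999 = 197.335 g/mol.
Mass of Ba per formula unit: 1 × 137.327 = 137.327 g.
Weight fraction Ba = 137.327 / 197.335 = 0.6959.

69.59 weight percent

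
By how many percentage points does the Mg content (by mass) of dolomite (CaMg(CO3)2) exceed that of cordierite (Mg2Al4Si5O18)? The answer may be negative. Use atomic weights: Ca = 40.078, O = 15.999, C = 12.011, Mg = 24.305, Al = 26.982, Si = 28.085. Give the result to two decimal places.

Mg in CaMg(CO3)2: molar mass 184.399 g/mol; 1×24.305 = 24.305 g → 13.18 wt%.
Mg in Mg2Al4Si5O18: molar mass 584.945 g/mol; 2×24.305 = 48.610 g → 8.31 wt%.
Difference = 13.18 − 8.31 = 4.87 percentage points.

4.87 percentage points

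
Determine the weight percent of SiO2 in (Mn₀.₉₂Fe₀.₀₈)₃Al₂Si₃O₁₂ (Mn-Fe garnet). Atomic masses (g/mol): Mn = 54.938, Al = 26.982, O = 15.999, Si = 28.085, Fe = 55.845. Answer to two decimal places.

M((Mn₀.₉₂Fe₀.₀₈)₃Al₂Si₃O₁₂) = 495.239 g/mol; M(SiO2) = 60.083 g/mol.
Moles SiO2 per formula unit = 3 Si ÷ 1 = 3.0000.
SiO2 fraction = (3.0000 × 60.083) / 495.239 = 180.249/495.239 = 0.3640.

36.40 wt%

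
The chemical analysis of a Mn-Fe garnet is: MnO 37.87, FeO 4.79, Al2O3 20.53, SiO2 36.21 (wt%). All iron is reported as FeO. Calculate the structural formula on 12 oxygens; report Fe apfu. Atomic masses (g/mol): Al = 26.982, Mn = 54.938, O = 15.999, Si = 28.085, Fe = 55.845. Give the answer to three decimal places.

MnO: 37.87/70.937 = 0.53385 mol → 0.53385 mol Mn, 0.53385 mol O.
FeO: 4.79/71.844 = 0.06667 mol → 0.06667 mol Fe, 0.06667 mol O.
Al2O3: 20.53/101.961 = 0.20135 mol → 0.40270 mol Al, 0.60405 mol O.
SiO2: 36.21/60.083 = 0.60267 mol → 0.60267 mol Si, 1.20534 mol O.
Total oxygen = 2.40991 mol. Normalization factor = 12/2.40991 = 4.97944.
Fe per 12 O = 0.06667 × 4.97944 = 0.332.

0.332 Fe apfu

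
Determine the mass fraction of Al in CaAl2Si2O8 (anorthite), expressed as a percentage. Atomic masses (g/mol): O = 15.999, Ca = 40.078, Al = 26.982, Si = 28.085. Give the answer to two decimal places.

19.40 weight percent

Molar mass of CaAl2Si2O8: 1×40.078 + 2×26.982 + 2×28.085 + 8×15.999 = 278.204 g/mol.
Mass of Al per formula unit: 2 × 26.982 = 53.964 g.
Weight fraction Al = 53.964 / 278.204 = 0.1940.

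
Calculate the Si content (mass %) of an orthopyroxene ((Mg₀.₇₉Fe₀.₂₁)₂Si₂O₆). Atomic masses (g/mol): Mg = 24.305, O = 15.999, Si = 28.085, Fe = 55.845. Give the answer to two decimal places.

26.25 mass %

Molar mass of (Mg₀.₇₉Fe₀.₂₁)₂Si₂O₆: 1.58*24.305 + 0.42*55.845 + 2*28.085 + 6*15.999 = 214.021 g/mol.
Mass of Si per formula unit: 2 × 28.085 = 56.170 g.
Weight fraction Si = 56.170 / 214.021 = 0.2625.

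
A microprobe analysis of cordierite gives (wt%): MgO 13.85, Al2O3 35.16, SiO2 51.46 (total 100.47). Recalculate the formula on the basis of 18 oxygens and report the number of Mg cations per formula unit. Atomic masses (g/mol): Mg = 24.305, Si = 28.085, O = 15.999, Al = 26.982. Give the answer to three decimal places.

13.85 wt% MgO ÷ 40.304 g/mol = 0.34364 mol, giving 0.34364 Mg and 0.34364 O.
35.16 wt% Al2O3 ÷ 101.961 g/mol = 0.34484 mol, giving 0.68968 Al and 1.03452 O.
51.46 wt% SiO2 ÷ 60.083 g/mol = 0.85648 mol, giving 0.85648 Si and 1.71296 O.
Oxygen sums to 3.09112; scaling by 18/3.09112 = 5.82313 puts the formula on 18 O.
Mg: 0.34364 × 5.82313 = 2.001 atoms per formula unit.

2.001 Mg apfu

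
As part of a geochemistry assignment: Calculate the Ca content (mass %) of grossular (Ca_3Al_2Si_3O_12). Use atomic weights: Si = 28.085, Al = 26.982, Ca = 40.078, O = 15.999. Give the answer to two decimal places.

26.69 mass %

M(Ca_3Al_2Si_3O_12) = 450.441 g/mol.
Ca contributes 3 × 40.078 = 120.234 g per mole.
120.234/450.441 = 0.2669 → 26.69%.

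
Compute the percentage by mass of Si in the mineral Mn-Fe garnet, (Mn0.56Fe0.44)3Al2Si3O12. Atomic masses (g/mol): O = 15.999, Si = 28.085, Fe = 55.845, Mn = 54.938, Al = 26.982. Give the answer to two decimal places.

M((Mn0.56Fe0.44)3Al2Si3O12) = 496.218 g/mol.
Si contributes 3 × 28.085 = 84.255 g per mole.
84.255/496.218 = 0.1698 → 16.98%.

16.98 weight percent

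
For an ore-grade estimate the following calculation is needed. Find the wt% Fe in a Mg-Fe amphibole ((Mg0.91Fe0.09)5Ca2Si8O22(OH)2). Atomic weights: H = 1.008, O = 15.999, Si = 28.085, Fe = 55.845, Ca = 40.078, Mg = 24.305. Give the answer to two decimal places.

M((Mg0.91Fe0.09)5Ca2Si8O22(OH)2) = 826.546 g/mol.
Fe contributes 0.45 × 55.845 = 25.130 g per mole.
25.130/826.546 = 0.0304 → 3.04%.

3.04 wt%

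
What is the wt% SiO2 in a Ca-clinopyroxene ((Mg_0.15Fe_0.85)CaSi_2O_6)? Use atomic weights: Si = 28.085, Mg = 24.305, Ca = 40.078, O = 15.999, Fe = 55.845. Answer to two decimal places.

49.38 wt%

M((Mg_0.15Fe_0.85)CaSi_2O_6) = 243.356 g/mol; M(SiO2) = 60.083 g/mol.
Moles SiO2 per formula unit = 2 Si ÷ 1 = 2.0000.
SiO2 fraction = (2.0000 × 60.083) / 243.356 = 120.166/243.356 = 0.4938.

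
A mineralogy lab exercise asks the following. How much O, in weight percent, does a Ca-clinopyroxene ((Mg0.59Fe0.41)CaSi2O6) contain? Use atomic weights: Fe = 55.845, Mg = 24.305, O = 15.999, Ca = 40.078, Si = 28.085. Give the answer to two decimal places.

41.83 weight percent

Molar mass of (Mg0.59Fe0.41)CaSi2O6: 0.59×24.305 + 0.41×55.845 + 1×40.078 + 2×28.085 + 6×15.999 = 229.478 g/mol.
Mass of O per formula unit: 6 × 15.999 = 95.994 g.
Weight fraction O = 95.994 / 229.478 = 0.4183.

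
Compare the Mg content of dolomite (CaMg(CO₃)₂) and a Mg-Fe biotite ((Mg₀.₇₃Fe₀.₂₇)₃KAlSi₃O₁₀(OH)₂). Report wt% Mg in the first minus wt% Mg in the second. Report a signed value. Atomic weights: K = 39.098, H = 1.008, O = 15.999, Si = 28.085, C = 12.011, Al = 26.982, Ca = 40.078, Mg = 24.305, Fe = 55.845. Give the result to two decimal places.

1.16 percentage points

M(CaMg(CO₃)₂) = 184.399 g/mol, so wt% Mg = 24.305/184.399 × 100 = 13.18%.
M((Mg₀.₇₃Fe₀.₂₇)₃KAlSi₃O₁₀(OH)₂) = 442.801 g/mol, so wt% Mg = 53.228/442.801 × 100 = 12.02%.
13.18 − 12.02 = 1.16 pp.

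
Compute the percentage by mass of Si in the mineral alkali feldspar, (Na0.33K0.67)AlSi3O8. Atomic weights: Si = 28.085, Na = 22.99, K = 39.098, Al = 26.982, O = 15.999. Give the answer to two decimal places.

Formula mass = 0.33*22.99 + 0.67*39.098 + 1*26.982 + 3*28.085 + 8*15.999 = 273.011 g/mol, of which 84.255 g is Si.
So Si makes up 84.255/273.011 = 0.3086 of the mass, i.e. 30.86%.

30.86 mass %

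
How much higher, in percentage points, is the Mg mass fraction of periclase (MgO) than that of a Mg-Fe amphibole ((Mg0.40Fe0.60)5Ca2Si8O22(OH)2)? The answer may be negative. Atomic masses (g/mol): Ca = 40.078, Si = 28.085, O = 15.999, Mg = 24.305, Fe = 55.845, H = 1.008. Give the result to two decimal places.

M(MgO) = 40.304 g/mol, so wt% Mg = 24.305/40.304 × 100 = 60.30%.
M((Mg0.40Fe0.60)5Ca2Si8O22(OH)2) = 906.973 g/mol, so wt% Mg = 48.610/906.973 × 100 = 5.36%.
60.30 − 5.36 = 54.94 pp.

54.94 percentage points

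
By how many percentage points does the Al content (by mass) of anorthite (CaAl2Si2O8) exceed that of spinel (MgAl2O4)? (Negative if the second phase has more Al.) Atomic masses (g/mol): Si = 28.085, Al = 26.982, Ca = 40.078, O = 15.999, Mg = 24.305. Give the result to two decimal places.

-18.53 percentage points

Al in CaAl2Si2O8: molar mass 278.204 g/mol; 2×26.982 = 53.964 g → 19.40 wt%.
Al in MgAl2O4: molar mass 142.265 g/mol; 2×26.982 = 53.964 g → 37.93 wt%.
Difference = 19.40 − 37.93 = -18.53 percentage points.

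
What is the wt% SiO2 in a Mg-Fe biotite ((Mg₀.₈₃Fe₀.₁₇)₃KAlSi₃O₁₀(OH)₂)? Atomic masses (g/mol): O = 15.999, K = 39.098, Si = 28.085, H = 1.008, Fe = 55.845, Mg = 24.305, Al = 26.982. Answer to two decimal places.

Molar mass of (Mg₀.₈₃Fe₀.₁₇)₃KAlSi₃O₁₀(OH)₂ = 2.49*24.305 + 0.51*55.845 + 1*39.098 + 1*26.982 + 3*28.085 + 12*15.999 + 2*1.008 = 433.339 g/mol.
Each formula unit contains 3 Si, equivalent to 3/1 = 3.0000 mol SiO2.
M(SiO2) = 1×28.085 + 2×15.999 = 60.083 g/mol.
Mass of SiO2 per formula unit = 3.0000 × 60.083 = 180.249 g.
SiO2 wt% = 180.249 / 433.339 × 100 = 41.60%.

41.60 wt%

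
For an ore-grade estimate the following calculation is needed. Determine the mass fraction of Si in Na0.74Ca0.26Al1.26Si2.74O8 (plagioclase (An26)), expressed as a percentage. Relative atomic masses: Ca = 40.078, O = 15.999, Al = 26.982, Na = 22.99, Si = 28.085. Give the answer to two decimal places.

M(Na0.74Ca0.26Al1.26Si2.74O8) = 266.375 g/mol.
Si contributes 2.74 × 28.085 = 76.953 g per mole.
76.953/266.375 = 0.2889 → 28.89%.

28.89 weight percent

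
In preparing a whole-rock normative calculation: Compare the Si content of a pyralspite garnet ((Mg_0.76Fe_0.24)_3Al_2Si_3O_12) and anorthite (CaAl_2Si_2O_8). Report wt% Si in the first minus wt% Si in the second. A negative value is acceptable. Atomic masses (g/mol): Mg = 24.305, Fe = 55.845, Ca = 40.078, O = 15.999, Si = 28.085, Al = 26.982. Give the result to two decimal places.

-0.40 percentage points

Si in (Mg_0.76Fe_0.24)_3Al_2Si_3O_12: molar mass 425.831 g/mol; 3×28.085 = 84.255 g → 19.79 wt%.
Si in CaAl_2Si_2O_8: molar mass 278.204 g/mol; 2×28.085 = 56.170 g → 20.19 wt%.
Difference = 19.79 − 20.19 = -0.40 percentage points.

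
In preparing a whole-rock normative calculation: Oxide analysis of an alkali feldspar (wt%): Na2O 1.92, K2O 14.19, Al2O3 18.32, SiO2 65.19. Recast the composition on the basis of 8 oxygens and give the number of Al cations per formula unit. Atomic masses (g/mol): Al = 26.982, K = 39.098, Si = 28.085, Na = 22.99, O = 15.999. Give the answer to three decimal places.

0.995 Al apfu

Na2O (M=61.979): mol = 0.03098; Na = 0.06196, O = 0.03098.
K2O (M=94.195): mol = 0.15064; K = 0.30128, O = 0.15064.
Al2O3 (M=101.961): mol = 0.17968; Al = 0.35936, O = 0.53904.
SiO2 (M=60.083): mol = 1.08500; Si = 1.08500, O = 2.17000.
ΣO = 2.89066; factor = 8/ΣO = 2.76753.
Al apfu = 0.35936 × 2.76753 = 0.995.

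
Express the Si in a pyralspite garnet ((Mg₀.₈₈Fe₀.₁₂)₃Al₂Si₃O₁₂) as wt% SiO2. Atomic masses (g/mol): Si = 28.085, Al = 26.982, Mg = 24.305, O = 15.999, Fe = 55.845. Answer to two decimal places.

43.49 wt%

M((Mg₀.₈₈Fe₀.₁₂)₃Al₂Si₃O₁₂) = 414.476 g/mol; M(SiO2) = 60.083 g/mol.
Moles SiO2 per formula unit = 3 Si ÷ 1 = 3.0000.
SiO2 fraction = (3.0000 × 60.083) / 414.476 = 180.249/414.476 = 0.4349.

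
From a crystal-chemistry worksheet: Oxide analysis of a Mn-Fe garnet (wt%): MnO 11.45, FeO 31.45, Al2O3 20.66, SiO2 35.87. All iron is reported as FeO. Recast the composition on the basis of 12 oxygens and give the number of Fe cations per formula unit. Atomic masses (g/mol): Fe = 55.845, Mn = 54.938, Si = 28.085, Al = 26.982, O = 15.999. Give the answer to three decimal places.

MnO: 11.45/70.937 = 0.16141 mol → 0.16141 mol Mn, 0.16141 mol O.
FeO: 31.45/71.844 = 0.43775 mol → 0.43775 mol Fe, 0.43775 mol O.
Al2O3: 20.66/101.961 = 0.20263 mol → 0.40526 mol Al, 0.60789 mol O.
SiO2: 35.87/60.083 = 0.59701 mol → 0.59701 mol Si, 1.19402 mol O.
Total oxygen = 2.40107 mol. Normalization factor = 12/2.40107 = 4.99777.
Fe per 12 O = 0.43775 × 4.99777 = 2.188.

2.188 Fe apfu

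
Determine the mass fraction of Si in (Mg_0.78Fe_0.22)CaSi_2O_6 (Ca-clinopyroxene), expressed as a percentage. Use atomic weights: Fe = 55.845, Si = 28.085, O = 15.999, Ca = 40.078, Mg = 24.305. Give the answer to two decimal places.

25.13 wt%

M((Mg_0.78Fe_0.22)CaSi_2O_6) = 223.486 g/mol.
Si contributes 2 × 28.085 = 56.170 g per mole.
56.170/223.486 = 0.2513 → 25.13%.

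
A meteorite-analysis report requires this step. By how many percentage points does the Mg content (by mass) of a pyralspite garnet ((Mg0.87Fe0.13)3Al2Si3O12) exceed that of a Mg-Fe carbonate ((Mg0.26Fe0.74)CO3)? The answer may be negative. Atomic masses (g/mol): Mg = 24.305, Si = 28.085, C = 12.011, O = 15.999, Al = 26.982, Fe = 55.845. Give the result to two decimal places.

First mineral: 63.436 g Mg in 415.423 g formula = 15.27 wt% Mg.
Second mineral: 6.319 g Mg in 107.653 g formula = 5.87 wt% Mg.
15.27% − 5.87% gives a difference of 9.40 percentage points.

9.40 percentage points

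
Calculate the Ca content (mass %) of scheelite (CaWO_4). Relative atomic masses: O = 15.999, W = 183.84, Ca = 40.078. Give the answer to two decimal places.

13.92 mass %

Molar mass of CaWO_4: 1*40.078 + 1*183.84 + 4*15.999 = 287.914 g/mol.
Mass of Ca per formula unit: 1 × 40.078 = 40.078 g.
Weight fraction Ca = 40.078 / 287.914 = 0.1392.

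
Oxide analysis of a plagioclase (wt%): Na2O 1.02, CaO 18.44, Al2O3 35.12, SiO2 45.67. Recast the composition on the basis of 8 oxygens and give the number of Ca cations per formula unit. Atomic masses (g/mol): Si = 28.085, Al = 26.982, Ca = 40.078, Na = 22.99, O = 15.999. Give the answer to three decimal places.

0.907 Ca apfu

Na2O: 1.02/61.979 = 0.01646 mol → 0.03292 mol Na, 0.01646 mol O.
CaO: 18.44/56.077 = 0.32883 mol → 0.32883 mol Ca, 0.32883 mol O.
Al2O3: 35.12/101.961 = 0.34445 mol → 0.68890 mol Al, 1.03335 mol O.
SiO2: 45.67/60.083 = 0.76012 mol → 0.76012 mol Si, 1.52024 mol O.
Total oxygen = 2.89888 mol. Normalization factor = 8/2.89888 = 2.75969.
Ca per 8 O = 0.32883 × 2.75969 = 0.907.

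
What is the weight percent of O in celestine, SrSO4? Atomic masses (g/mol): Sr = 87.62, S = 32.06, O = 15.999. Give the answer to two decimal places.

Molar mass of SrSO4: 1·87.62 + 1·32.06 + 4·15.999 = 183.676 g/mol.
Mass of O per formula unit: 4 × 15.999 = 63.996 g.
Weight fraction O = 63.996 / 183.676 = 0.3484.

34.84 wt%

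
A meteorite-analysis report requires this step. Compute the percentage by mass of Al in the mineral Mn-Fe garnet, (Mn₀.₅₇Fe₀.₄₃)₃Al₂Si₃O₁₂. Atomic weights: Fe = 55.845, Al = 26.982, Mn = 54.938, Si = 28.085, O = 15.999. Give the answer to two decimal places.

10.88 wt%

Formula mass = 1.71×54.938 + 1.29×55.845 + 2×26.982 + 3×28.085 + 12×15.999 = 496.191 g/mol, of which 53.964 g is Al.
So Al makes up 53.964/496.191 = 0.1088 of the mass, i.e. 10.88%.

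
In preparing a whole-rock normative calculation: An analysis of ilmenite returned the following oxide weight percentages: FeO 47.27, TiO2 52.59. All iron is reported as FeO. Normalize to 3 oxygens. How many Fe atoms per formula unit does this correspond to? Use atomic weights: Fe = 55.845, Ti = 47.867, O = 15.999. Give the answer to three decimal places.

FeO: 47.27/71.844 = 0.65795 mol → 0.65795 mol Fe, 0.65795 mol O.
TiO2: 52.59/79.865 = 0.65849 mol → 0.65849 mol Ti, 1.31698 mol O.
Total oxygen = 1.97493 mol. Normalization factor = 3/1.97493 = 1.51904.
Fe per 3 O = 0.65795 × 1.51904 = 0.999.

0.999 Fe apfu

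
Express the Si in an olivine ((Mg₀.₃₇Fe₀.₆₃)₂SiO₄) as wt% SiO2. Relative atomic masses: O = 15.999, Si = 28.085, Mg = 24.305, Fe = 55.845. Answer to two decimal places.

33.30 wt%

Molar mass of (Mg₀.₃₇Fe₀.₆₃)₂SiO₄ = 0.74*24.305 + 1.26*55.845 + 1*28.085 + 4*15.999 = 180.431 g/mol.
Each formula unit contains 1 Si, equivalent to 1/1 = 1.0000 mol SiO2.
M(SiO2) = 1×28.085 + 2×15.999 = 60.083 g/mol.
Mass of SiO2 per formula unit = 1.0000 × 60.083 = 60.083 g.
SiO2 wt% = 60.083 / 180.431 × 100 = 33.30%.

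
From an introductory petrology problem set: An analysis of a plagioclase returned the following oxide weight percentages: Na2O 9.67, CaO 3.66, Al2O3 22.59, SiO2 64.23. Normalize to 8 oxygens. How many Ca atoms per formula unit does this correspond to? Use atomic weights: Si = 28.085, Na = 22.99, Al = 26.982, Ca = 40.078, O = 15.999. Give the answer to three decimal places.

Na2O (M=61.979): mol = 0.15602; Na = 0.31204, O = 0.15602.
CaO (M=56.077): mol = 0.06527; Ca = 0.06527, O = 0.06527.
Al2O3 (M=101.961): mol = 0.22156; Al = 0.44312, O = 0.66468.
SiO2 (M=60.083): mol = 1.06902; Si = 1.06902, O = 2.13804.
ΣO = 3.02401; factor = 8/ΣO = 2.64549.
Ca apfu = 0.06527 × 2.64549 = 0.173.

0.173 Ca apfu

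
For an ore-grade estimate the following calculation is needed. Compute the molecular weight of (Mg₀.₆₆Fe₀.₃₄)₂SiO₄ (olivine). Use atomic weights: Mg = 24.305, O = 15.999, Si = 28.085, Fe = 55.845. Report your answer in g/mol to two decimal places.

The formula mass is the sum 1.32*24.305 + 0.68*55.845 + 1*28.085 + 4*15.999.

162.14 g/mol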